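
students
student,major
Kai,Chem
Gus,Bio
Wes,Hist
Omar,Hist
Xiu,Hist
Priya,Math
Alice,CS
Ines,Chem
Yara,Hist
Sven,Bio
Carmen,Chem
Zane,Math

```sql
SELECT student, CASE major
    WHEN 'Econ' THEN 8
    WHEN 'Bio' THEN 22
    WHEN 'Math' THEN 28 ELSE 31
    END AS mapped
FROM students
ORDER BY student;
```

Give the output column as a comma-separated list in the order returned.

31, 31, 22, 31, 31, 31, 28, 22, 31, 31, 31, 28

student=Alice: ELSE → 31
student=Carmen: ELSE → 31
student=Gus: major='Bio' → 22
student=Ines: ELSE → 31
student=Kai: ELSE → 31
student=Omar: ELSE → 31
student=Priya: major='Math' → 28
student=Sven: major='Bio' → 22
student=Wes: ELSE → 31
student=Xiu: ELSE → 31
student=Yara: ELSE → 31
student=Zane: major='Math' → 28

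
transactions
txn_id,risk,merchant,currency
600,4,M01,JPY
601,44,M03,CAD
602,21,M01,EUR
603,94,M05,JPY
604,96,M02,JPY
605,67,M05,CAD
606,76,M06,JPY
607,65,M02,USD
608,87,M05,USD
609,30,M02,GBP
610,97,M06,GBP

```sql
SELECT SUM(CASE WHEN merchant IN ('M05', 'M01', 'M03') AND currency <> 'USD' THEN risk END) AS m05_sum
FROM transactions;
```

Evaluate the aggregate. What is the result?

230

txn_id=600: ✓ → 4
txn_id=601: ✓ → 44
txn_id=602: ✓ → 21
txn_id=603: ✓ → 94
txn_id=604: ✗
txn_id=605: ✓ → 67
txn_id=606: ✗
txn_id=607: ✗
txn_id=608: ✗
txn_id=609: ✗
txn_id=610: ✗
m05_sum = 4 + 44 + 21 + 94 + 67 = 230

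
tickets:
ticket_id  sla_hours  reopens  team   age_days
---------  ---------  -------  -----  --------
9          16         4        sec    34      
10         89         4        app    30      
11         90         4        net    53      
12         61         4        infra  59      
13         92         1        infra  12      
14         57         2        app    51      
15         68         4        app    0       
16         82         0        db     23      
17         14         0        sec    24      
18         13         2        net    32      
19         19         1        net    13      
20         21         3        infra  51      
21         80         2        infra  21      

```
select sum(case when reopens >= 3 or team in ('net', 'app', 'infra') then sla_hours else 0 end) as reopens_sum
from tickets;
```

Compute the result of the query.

606

ticket_id=9: ✓ → 16
ticket_id=10: ✓ → 89
ticket_id=11: ✓ → 90
ticket_id=12: ✓ → 61
ticket_id=13: ✓ → 92
ticket_id=14: ✓ → 57
ticket_id=15: ✓ → 68
ticket_id=16: ✗
ticket_id=17: ✗
ticket_id=18: ✓ → 13
ticket_id=19: ✓ → 19
ticket_id=20: ✓ → 21
ticket_id=21: ✓ → 80
reopens_sum = 16 + 89 + 90 + 61 + 92 + 57 + 68 + 13 + 19 + 21 + 80 = 606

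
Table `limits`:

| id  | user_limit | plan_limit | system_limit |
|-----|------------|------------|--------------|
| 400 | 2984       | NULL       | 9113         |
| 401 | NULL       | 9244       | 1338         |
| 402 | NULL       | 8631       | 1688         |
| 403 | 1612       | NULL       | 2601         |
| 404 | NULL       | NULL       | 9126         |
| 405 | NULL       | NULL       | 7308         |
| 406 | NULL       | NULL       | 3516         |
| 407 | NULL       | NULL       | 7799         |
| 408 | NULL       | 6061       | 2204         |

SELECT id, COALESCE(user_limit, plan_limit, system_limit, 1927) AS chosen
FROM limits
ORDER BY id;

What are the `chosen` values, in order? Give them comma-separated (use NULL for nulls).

id=400: user_limit=2984 → 2984
id=401: user_limit=NULL, plan_limit=9244 → 9244
id=402: user_limit=NULL, plan_limit=8631 → 8631
id=403: user_limit=1612 → 1612
id=404: user_limit=NULL, plan_limit=NULL, system_limit=9126 → 9126
id=405: user_limit=NULL, plan_limit=NULL, system_limit=7308 → 7308
id=406: user_limit=NULL, plan_limit=NULL, system_limit=3516 → 3516
id=407: user_limit=NULL, plan_limit=NULL, system_limit=7799 → 7799
id=408: user_limit=NULL, plan_limit=6061 → 6061

2984, 9244, 8631, 1612, 9126, 7308, 3516, 7799, 6061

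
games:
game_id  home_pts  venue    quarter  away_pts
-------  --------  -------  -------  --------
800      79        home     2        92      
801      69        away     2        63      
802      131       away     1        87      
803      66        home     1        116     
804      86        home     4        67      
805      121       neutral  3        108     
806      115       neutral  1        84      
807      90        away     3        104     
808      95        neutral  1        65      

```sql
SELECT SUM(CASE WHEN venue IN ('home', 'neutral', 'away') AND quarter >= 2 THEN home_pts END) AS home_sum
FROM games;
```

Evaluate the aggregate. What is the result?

game_id=800: ✓ → 79
game_id=801: ✓ → 69
game_id=802: ✗
game_id=803: ✗
game_id=804: ✓ → 86
game_id=805: ✓ → 121
game_id=806: ✗
game_id=807: ✓ → 90
game_id=808: ✗
home_sum = 79 + 69 + 86 + 121 + 90 = 445

445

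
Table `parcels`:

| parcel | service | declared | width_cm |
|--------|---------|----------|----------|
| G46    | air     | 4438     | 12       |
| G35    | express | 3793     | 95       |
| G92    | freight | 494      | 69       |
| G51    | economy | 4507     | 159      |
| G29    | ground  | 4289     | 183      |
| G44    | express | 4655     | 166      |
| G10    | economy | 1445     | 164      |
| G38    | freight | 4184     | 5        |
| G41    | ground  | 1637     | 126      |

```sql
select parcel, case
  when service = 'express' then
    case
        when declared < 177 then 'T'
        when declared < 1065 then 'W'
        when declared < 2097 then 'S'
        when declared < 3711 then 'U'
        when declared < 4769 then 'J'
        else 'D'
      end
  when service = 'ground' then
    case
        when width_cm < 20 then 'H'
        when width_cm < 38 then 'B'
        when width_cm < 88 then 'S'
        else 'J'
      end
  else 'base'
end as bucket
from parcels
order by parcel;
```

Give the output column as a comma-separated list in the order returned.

base, J, J, base, J, J, base, base, base

parcel=G10: service='economy' → outer ELSE → base
parcel=G29: service='ground' → inner[ELSE] → J
parcel=G35: service='express' → inner[declared < 4769] → J
parcel=G38: service='freight' → outer ELSE → base
parcel=G41: service='ground' → inner[ELSE] → J
parcel=G44: service='express' → inner[declared < 4769] → J
parcel=G46: service='air' → outer ELSE → base
parcel=G51: service='economy' → outer ELSE → base
parcel=G92: service='freight' → outer ELSE → base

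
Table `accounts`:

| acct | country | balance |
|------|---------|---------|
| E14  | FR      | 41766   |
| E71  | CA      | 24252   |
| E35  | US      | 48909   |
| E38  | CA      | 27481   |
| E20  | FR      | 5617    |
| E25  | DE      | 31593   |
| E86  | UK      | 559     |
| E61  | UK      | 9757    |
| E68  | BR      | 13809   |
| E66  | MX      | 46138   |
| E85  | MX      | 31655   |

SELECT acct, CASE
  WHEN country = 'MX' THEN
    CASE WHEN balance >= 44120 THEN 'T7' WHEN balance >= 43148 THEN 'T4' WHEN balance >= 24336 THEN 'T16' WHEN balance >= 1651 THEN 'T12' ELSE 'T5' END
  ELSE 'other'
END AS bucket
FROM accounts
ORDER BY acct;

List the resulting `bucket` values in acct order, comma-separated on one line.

acct=E14: country='FR' → outer ELSE → other
acct=E20: country='FR' → outer ELSE → other
acct=E25: country='DE' → outer ELSE → other
acct=E35: country='US' → outer ELSE → other
acct=E38: country='CA' → outer ELSE → other
acct=E61: country='UK' → outer ELSE → other
acct=E66: country='MX' → inner[balance >= 44120] → T7
acct=E68: country='BR' → outer ELSE → other
acct=E71: country='CA' → outer ELSE → other
acct=E85: country='MX' → inner[balance >= 24336] → T16
acct=E86: country='UK' → outer ELSE → other

other, other, other, other, other, other, T7, other, other, T16, other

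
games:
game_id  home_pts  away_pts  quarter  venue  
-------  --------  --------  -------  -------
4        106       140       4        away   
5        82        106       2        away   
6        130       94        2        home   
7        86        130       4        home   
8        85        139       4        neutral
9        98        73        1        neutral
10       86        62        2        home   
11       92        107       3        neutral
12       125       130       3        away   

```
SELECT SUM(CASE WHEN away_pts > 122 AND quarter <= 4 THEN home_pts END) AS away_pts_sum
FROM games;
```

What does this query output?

402

game_id=4: ✓ → 106
game_id=5: ✗
game_id=6: ✗
game_id=7: ✓ → 86
game_id=8: ✓ → 85
game_id=9: ✗
game_id=10: ✗
game_id=11: ✗
game_id=12: ✓ → 125
away_pts_sum = 106 + 86 + 85 + 125 = 402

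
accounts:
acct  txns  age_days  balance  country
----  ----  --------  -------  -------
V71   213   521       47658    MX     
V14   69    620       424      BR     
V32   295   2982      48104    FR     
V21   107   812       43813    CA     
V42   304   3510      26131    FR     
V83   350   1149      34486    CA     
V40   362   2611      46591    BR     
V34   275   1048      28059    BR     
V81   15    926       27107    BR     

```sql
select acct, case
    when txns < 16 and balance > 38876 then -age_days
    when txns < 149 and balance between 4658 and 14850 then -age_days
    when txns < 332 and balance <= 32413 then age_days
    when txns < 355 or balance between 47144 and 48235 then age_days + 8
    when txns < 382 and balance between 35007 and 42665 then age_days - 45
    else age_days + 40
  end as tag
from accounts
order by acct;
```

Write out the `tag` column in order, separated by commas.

620, 820, 2990, 1048, 2651, 3510, 529, 926, 1157

acct=V14: txns < 332 and balance <= 32413 → 620
acct=V21: txns < 355 or balance between 47144 and 48235 → 820
acct=V32: txns < 355 or balance between 47144 and 48235 → 2990
acct=V34: txns < 332 and balance <= 32413 → 1048
acct=V40: ELSE → 2651
acct=V42: txns < 332 and balance <= 32413 → 3510
acct=V71: txns < 355 or balance between 47144 and 48235 → 529
acct=V81: txns < 332 and balance <= 32413 → 926
acct=V83: txns < 355 or balance between 47144 and 48235 → 1157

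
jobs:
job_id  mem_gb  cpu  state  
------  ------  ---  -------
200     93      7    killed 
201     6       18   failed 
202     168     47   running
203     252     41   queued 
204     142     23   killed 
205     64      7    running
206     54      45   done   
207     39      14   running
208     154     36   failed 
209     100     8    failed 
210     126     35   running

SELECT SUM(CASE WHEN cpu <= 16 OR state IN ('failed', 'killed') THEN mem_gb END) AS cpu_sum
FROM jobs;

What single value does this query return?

598

job_id=200: ✓ → 93
job_id=201: ✓ → 6
job_id=202: ✗
job_id=203: ✗
job_id=204: ✓ → 142
job_id=205: ✓ → 64
job_id=206: ✗
job_id=207: ✓ → 39
job_id=208: ✓ → 154
job_id=209: ✓ → 100
job_id=210: ✗
cpu_sum = 93 + 6 + 142 + 64 + 39 + 154 + 100 = 598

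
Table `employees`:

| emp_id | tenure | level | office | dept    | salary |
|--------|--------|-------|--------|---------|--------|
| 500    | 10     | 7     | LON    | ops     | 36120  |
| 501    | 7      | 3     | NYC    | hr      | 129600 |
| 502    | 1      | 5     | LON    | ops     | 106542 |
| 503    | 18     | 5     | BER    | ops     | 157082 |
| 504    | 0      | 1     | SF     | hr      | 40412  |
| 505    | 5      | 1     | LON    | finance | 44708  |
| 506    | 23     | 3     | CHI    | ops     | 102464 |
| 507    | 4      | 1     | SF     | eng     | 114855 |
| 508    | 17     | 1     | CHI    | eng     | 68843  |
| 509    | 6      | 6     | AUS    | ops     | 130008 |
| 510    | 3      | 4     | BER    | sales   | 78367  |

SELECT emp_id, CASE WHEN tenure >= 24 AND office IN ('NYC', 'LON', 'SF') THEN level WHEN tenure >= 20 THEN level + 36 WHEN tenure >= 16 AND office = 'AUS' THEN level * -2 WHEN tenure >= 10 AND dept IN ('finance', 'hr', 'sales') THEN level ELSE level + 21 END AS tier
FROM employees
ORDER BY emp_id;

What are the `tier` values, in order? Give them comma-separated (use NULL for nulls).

emp_id=500: ELSE → 28
emp_id=501: ELSE → 24
emp_id=502: ELSE → 26
emp_id=503: ELSE → 26
emp_id=504: ELSE → 22
emp_id=505: ELSE → 22
emp_id=506: tenure >= 20 → 39
emp_id=507: ELSE → 22
emp_id=508: ELSE → 22
emp_id=509: ELSE → 27
emp_id=510: ELSE → 25

28, 24, 26, 26, 22, 22, 39, 22, 22, 27, 25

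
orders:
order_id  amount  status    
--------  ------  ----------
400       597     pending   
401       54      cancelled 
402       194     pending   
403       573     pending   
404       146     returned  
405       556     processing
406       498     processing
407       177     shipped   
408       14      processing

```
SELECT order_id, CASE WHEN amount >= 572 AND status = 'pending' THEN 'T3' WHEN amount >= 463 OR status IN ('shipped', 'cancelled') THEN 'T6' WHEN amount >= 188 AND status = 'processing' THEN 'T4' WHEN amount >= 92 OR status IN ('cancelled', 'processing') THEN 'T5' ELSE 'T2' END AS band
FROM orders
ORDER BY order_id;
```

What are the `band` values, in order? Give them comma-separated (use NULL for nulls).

T3, T6, T5, T3, T5, T6, T6, T6, T5

order_id=400: amount >= 572 AND status = 'pending' → T3
order_id=401: amount >= 463 OR status IN ('shipped', 'cancelled') → T6
order_id=402: amount >= 92 OR status IN ('cancelled', 'processing') → T5
order_id=403: amount >= 572 AND status = 'pending' → T3
order_id=404: amount >= 92 OR status IN ('cancelled', 'processing') → T5
order_id=405: amount >= 463 OR status IN ('shipped', 'cancelled') → T6
order_id=406: amount >= 463 OR status IN ('shipped', 'cancelled') → T6
order_id=407: amount >= 463 OR status IN ('shipped', 'cancelled') → T6
order_id=408: amount >= 92 OR status IN ('cancelled', 'processing') → T5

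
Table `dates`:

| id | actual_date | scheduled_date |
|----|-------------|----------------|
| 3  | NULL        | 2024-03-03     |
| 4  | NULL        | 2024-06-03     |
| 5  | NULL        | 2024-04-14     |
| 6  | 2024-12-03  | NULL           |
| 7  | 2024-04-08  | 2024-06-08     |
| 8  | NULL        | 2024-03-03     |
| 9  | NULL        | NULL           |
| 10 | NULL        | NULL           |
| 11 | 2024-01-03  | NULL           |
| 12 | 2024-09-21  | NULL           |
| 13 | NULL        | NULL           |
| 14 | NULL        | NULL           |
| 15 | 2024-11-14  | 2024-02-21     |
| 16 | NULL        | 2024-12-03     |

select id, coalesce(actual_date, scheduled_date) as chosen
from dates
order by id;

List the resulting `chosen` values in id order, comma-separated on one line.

2024-03-03, 2024-06-03, 2024-04-14, 2024-12-03, 2024-04-08, 2024-03-03, NULL, NULL, 2024-01-03, 2024-09-21, NULL, NULL, 2024-11-14, 2024-12-03

id=3: actual_date=NULL, scheduled_date=2024-03-03 → 2024-03-03
id=4: actual_date=NULL, scheduled_date=2024-06-03 → 2024-06-03
id=5: actual_date=NULL, scheduled_date=2024-04-14 → 2024-04-14
id=6: actual_date=2024-12-03 → 2024-12-03
id=7: actual_date=2024-04-08 → 2024-04-08
id=8: actual_date=NULL, scheduled_date=2024-03-03 → 2024-03-03
id=9: actual_date=NULL, scheduled_date=NULL (all NULL) → NULL
id=10: actual_date=NULL, scheduled_date=NULL (all NULL) → NULL
id=11: actual_date=2024-01-03 → 2024-01-03
id=12: actual_date=2024-09-21 → 2024-09-21
id=13: actual_date=NULL, scheduled_date=NULL (all NULL) → NULL
id=14: actual_date=NULL, scheduled_date=NULL (all NULL) → NULL
id=15: actual_date=2024-11-14 → 2024-11-14
id=16: actual_date=NULL, scheduled_date=2024-12-03 → 2024-12-03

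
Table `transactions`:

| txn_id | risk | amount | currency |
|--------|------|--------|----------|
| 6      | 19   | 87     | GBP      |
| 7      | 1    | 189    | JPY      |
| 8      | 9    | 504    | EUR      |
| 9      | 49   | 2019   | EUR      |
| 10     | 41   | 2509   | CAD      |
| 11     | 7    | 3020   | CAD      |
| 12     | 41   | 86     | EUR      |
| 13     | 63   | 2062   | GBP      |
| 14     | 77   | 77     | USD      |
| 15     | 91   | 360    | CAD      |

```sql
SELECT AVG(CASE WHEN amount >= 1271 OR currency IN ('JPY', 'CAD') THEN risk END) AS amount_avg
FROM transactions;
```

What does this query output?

txn_id=6: ✗
txn_id=7: ✓ → 1
txn_id=8: ✗
txn_id=9: ✓ → 49
txn_id=10: ✓ → 41
txn_id=11: ✓ → 7
txn_id=12: ✗
txn_id=13: ✓ → 63
txn_id=14: ✗
txn_id=15: ✓ → 91
amount_avg = (1 + 49 + 41 + 7 + 63 + 91) / 6 = 42

42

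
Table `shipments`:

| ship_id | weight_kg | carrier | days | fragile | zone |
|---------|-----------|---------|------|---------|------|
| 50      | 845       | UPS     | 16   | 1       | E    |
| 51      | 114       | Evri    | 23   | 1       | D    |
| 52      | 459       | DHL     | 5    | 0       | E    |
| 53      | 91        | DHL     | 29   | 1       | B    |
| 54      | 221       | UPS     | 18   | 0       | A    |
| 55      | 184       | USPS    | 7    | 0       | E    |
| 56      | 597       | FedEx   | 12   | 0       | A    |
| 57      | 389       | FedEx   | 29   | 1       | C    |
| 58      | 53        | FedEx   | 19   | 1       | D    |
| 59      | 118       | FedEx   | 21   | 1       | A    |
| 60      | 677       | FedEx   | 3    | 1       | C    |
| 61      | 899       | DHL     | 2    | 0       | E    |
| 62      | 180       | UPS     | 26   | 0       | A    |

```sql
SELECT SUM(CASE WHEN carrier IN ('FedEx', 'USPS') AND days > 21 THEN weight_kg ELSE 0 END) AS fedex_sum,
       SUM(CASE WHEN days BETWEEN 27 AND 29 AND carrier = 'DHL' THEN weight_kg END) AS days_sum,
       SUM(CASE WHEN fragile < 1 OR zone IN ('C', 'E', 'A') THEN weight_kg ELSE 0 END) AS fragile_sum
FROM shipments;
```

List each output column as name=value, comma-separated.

[fedex_sum: carrier IN ('FedEx', 'USPS') AND days > 21]
ship_id=50: ✗
ship_id=51: ✗
ship_id=52: ✗
ship_id=53: ✗
ship_id=54: ✗
ship_id=55: ✗
ship_id=56: ✗
ship_id=57: ✓ → 389
ship_id=58: ✗
ship_id=59: ✗
ship_id=60: ✗
ship_id=61: ✗
ship_id=62: ✗
fedex_sum = 389
—
[days_sum: days BETWEEN 27 AND 29 AND carrier = 'DHL']
ship_id=50: ✗
ship_id=51: ✗
ship_id=52: ✗
ship_id=53: ✓ → 91
ship_id=54: ✗
ship_id=55: ✗
ship_id=56: ✗
ship_id=57: ✗
ship_id=58: ✗
ship_id=59: ✗
ship_id=60: ✗
ship_id=61: ✗
ship_id=62: ✗
days_sum = 91
—
[fragile_sum: fragile < 1 OR zone IN ('C', 'E', 'A')]
ship_id=50: ✓ → 845
ship_id=51: ✗
ship_id=52: ✓ → 459
ship_id=53: ✗
ship_id=54: ✓ → 221
ship_id=55: ✓ → 184
ship_id=56: ✓ → 597
ship_id=57: ✓ → 389
ship_id=58: ✗
ship_id=59: ✓ → 118
ship_id=60: ✓ → 677
ship_id=61: ✓ → 899
ship_id=62: ✓ → 180
fragile_sum = 845 + 459 + 221 + 184 + 597 + 389 + 118 + 677 + 899 + 180 = 4569

fedex_sum=389, days_sum=91, fragile_sum=4569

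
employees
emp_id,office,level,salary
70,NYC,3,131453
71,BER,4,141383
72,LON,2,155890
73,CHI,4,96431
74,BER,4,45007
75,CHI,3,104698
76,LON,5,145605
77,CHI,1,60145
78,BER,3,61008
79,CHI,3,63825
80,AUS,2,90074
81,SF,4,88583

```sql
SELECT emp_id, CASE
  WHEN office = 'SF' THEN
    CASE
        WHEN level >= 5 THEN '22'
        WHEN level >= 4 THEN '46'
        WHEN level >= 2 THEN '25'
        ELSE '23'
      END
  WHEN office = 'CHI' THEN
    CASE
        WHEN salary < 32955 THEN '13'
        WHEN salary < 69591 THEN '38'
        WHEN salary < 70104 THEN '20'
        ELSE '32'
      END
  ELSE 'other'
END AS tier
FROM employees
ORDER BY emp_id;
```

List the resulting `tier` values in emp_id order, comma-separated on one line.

other, other, other, 32, other, 32, other, 38, other, 38, other, 46

emp_id=70: office='NYC' → outer ELSE → other
emp_id=71: office='BER' → outer ELSE → other
emp_id=72: office='LON' → outer ELSE → other
emp_id=73: office='CHI' → inner[ELSE] → 32
emp_id=74: office='BER' → outer ELSE → other
emp_id=75: office='CHI' → inner[ELSE] → 32
emp_id=76: office='LON' → outer ELSE → other
emp_id=77: office='CHI' → inner[salary < 69591] → 38
emp_id=78: office='BER' → outer ELSE → other
emp_id=79: office='CHI' → inner[salary < 69591] → 38
emp_id=80: office='AUS' → outer ELSE → other
emp_id=81: office='SF' → inner[level >= 4] → 46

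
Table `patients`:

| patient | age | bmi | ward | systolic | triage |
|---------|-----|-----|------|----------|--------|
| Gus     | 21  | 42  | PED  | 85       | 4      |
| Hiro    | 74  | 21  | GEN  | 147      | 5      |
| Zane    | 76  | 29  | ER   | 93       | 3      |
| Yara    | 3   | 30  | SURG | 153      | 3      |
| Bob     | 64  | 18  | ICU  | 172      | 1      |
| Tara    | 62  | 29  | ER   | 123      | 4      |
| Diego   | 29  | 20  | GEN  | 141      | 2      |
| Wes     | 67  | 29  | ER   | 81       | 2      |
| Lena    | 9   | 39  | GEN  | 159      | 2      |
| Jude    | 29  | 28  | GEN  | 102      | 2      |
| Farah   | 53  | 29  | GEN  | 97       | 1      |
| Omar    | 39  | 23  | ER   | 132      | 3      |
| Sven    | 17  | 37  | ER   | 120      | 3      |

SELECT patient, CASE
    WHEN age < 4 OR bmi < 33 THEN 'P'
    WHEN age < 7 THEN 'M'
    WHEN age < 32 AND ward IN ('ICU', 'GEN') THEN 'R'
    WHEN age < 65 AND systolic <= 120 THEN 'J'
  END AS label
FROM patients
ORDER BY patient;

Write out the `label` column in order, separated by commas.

patient=Bob: age < 4 OR bmi < 33 → P
patient=Diego: age < 4 OR bmi < 33 → P
patient=Farah: age < 4 OR bmi < 33 → P
patient=Gus: age < 65 AND systolic <= 120 → J
patient=Hiro: age < 4 OR bmi < 33 → P
patient=Jude: age < 4 OR bmi < 33 → P
patient=Lena: age < 32 AND ward IN ('ICU', 'GEN') → R
patient=Omar: age < 4 OR bmi < 33 → P
patient=Sven: age < 65 AND systolic <= 120 → J
patient=Tara: age < 4 OR bmi < 33 → P
patient=Wes: age < 4 OR bmi < 33 → P
patient=Yara: age < 4 OR bmi < 33 → P
patient=Zane: age < 4 OR bmi < 33 → P

P, P, P, J, P, P, R, P, J, P, P, P, P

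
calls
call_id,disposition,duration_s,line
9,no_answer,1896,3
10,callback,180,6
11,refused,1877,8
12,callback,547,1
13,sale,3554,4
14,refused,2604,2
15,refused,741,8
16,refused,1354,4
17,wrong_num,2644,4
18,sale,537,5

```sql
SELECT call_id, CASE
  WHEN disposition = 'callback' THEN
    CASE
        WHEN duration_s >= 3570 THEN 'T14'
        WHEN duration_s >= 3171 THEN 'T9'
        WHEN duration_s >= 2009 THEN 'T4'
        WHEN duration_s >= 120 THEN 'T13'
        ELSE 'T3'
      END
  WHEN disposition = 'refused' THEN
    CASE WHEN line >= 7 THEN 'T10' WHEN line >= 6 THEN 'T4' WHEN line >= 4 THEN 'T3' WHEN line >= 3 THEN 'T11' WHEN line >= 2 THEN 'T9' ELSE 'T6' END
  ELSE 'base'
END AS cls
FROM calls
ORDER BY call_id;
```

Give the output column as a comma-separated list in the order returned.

base, T13, T10, T13, base, T9, T10, T3, base, base

call_id=9: disposition='no_answer' → outer ELSE → base
call_id=10: disposition='callback' → inner[duration_s >= 120] → T13
call_id=11: disposition='refused' → inner[line >= 7] → T10
call_id=12: disposition='callback' → inner[duration_s >= 120] → T13
call_id=13: disposition='sale' → outer ELSE → base
call_id=14: disposition='refused' → inner[line >= 2] → T9
call_id=15: disposition='refused' → inner[line >= 7] → T10
call_id=16: disposition='refused' → inner[line >= 4] → T3
call_id=17: disposition='wrong_num' → outer ELSE → base
call_id=18: disposition='sale' → outer ELSE → base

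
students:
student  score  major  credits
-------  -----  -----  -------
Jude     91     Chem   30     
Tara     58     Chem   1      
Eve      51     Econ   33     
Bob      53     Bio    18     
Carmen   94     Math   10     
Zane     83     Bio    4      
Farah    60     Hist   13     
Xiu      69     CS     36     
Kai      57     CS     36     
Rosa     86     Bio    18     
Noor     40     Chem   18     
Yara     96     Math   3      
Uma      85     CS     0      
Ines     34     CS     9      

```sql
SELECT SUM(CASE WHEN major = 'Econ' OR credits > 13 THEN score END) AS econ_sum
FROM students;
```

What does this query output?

447

student=Jude: ✓ → 91
student=Tara: ✗
student=Eve: ✓ → 51
student=Bob: ✓ → 53
student=Carmen: ✗
student=Zane: ✗
student=Farah: ✗
student=Xiu: ✓ → 69
student=Kai: ✓ → 57
student=Rosa: ✓ → 86
student=Noor: ✓ → 40
student=Yara: ✗
student=Uma: ✗
student=Ines: ✗
econ_sum = 91 + 51 + 53 + 69 + 57 + 86 + 40 = 447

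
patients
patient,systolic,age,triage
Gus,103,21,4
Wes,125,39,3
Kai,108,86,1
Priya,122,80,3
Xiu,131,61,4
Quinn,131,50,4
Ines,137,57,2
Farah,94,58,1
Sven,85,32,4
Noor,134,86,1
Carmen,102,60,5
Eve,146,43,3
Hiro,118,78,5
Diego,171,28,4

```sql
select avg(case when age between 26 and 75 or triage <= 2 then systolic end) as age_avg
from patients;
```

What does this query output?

patient=Gus: ✗
patient=Wes: ✓ → 125
patient=Kai: ✓ → 108
patient=Priya: ✗
patient=Xiu: ✓ → 131
patient=Quinn: ✓ → 131
patient=Ines: ✓ → 137
patient=Farah: ✓ → 94
patient=Sven: ✓ → 85
patient=Noor: ✓ → 134
patient=Carmen: ✓ → 102
patient=Eve: ✓ → 146
patient=Hiro: ✗
patient=Diego: ✓ → 171
age_avg = (125 + 108 + 131 + 131 + 137 + 94 + 85 + 134 + 102 + 146 + 171) / 11 = 124

124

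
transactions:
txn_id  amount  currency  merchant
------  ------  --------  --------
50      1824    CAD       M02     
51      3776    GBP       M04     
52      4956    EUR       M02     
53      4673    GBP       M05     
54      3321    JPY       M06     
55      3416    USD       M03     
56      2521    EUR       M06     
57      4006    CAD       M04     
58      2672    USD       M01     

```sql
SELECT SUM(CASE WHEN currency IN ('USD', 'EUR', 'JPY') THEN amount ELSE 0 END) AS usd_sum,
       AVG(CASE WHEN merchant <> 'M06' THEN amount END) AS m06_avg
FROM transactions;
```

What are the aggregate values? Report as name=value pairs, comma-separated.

usd_sum=16886, m06_avg=3617.5714285714

[usd_sum: currency IN ('USD', 'EUR', 'JPY')]
txn_id=50: ✗
txn_id=51: ✗
txn_id=52: ✓ → 4956
txn_id=53: ✗
txn_id=54: ✓ → 3321
txn_id=55: ✓ → 3416
txn_id=56: ✓ → 2521
txn_id=57: ✗
txn_id=58: ✓ → 2672
usd_sum = 4956 + 3321 + 3416 + 2521 + 2672 = 16886
—
[m06_avg: merchant <> 'M06']
txn_id=50: ✓ → 1824
txn_id=51: ✓ → 3776
txn_id=52: ✓ → 4956
txn_id=53: ✓ → 4673
txn_id=54: ✗
txn_id=55: ✓ → 3416
txn_id=56: ✗
txn_id=57: ✓ → 4006
txn_id=58: ✓ → 2672
m06_avg = (1824 + 3776 + 4956 + 4673 + 3416 + 4006 + 2672) / 7 = 3617.5714285714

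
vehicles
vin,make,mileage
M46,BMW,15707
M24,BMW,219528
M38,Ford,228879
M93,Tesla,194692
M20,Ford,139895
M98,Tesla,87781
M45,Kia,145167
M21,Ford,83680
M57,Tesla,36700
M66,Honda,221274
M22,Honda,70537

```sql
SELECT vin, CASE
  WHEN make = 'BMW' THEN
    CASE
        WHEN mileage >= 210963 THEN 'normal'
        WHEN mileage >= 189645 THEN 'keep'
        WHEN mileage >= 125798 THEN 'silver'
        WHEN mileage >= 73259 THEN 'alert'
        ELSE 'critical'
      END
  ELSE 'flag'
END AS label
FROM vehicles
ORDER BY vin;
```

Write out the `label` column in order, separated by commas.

flag, flag, flag, normal, flag, flag, critical, flag, flag, flag, flag

vin=M20: make='Ford' → outer ELSE → flag
vin=M21: make='Ford' → outer ELSE → flag
vin=M22: make='Honda' → outer ELSE → flag
vin=M24: make='BMW' → inner[mileage >= 210963] → normal
vin=M38: make='Ford' → outer ELSE → flag
vin=M45: make='Kia' → outer ELSE → flag
vin=M46: make='BMW' → inner[ELSE] → critical
vin=M57: make='Tesla' → outer ELSE → flag
vin=M66: make='Honda' → outer ELSE → flag
vin=M93: make='Tesla' → outer ELSE → flag
vin=M98: make='Tesla' → outer ELSE → flag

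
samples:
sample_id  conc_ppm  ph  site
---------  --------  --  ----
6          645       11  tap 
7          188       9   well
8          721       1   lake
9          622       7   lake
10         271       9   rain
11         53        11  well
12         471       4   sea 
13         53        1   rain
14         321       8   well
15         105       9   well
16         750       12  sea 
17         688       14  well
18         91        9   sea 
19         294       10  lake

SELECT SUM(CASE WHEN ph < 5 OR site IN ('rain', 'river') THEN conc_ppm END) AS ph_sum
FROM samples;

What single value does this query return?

1516

sample_id=6: ✗
sample_id=7: ✗
sample_id=8: ✓ → 721
sample_id=9: ✗
sample_id=10: ✓ → 271
sample_id=11: ✗
sample_id=12: ✓ → 471
sample_id=13: ✓ → 53
sample_id=14: ✗
sample_id=15: ✗
sample_id=16: ✗
sample_id=17: ✗
sample_id=18: ✗
sample_id=19: ✗
ph_sum = 721 + 271 + 471 + 53 = 1516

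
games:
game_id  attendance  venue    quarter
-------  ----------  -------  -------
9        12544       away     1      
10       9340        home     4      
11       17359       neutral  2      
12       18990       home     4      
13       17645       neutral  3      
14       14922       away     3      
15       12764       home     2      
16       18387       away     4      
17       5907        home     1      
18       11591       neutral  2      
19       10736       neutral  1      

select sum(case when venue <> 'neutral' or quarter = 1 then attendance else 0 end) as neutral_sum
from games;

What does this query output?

game_id=9: ✓ → 12544
game_id=10: ✓ → 9340
game_id=11: ✗
game_id=12: ✓ → 18990
game_id=13: ✗
game_id=14: ✓ → 14922
game_id=15: ✓ → 12764
game_id=16: ✓ → 18387
game_id=17: ✓ → 5907
game_id=18: ✗
game_id=19: ✓ → 10736
neutral_sum = 12544 + 9340 + 18990 + 14922 + 12764 + 18387 + 5907 + 10736 = 103590

103590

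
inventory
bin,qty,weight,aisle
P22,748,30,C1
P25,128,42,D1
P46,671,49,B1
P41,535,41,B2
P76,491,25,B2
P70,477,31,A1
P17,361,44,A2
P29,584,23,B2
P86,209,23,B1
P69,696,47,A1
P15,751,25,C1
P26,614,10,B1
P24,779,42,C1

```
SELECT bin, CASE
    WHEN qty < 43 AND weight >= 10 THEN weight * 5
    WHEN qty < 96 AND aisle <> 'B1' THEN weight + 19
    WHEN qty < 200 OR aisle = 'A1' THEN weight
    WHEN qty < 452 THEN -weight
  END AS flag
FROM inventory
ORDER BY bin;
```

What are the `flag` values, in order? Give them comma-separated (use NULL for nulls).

bin=P15: (no match → NULL) → NULL
bin=P17: qty < 452 → -44
bin=P22: (no match → NULL) → NULL
bin=P24: (no match → NULL) → NULL
bin=P25: qty < 200 OR aisle = 'A1' → 42
bin=P26: (no match → NULL) → NULL
bin=P29: (no match → NULL) → NULL
bin=P41: (no match → NULL) → NULL
bin=P46: (no match → NULL) → NULL
bin=P69: qty < 200 OR aisle = 'A1' → 47
bin=P70: qty < 200 OR aisle = 'A1' → 31
bin=P76: (no match → NULL) → NULL
bin=P86: qty < 452 → -23

NULL, -44, NULL, NULL, 42, NULL, NULL, NULL, NULL, 47, 31, NULL, -23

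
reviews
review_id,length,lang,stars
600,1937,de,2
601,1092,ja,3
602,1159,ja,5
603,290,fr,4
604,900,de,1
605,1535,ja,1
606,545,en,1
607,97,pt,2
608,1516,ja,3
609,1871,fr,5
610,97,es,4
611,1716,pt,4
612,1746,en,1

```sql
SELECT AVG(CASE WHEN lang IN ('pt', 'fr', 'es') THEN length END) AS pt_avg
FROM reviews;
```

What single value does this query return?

review_id=600: ✗
review_id=601: ✗
review_id=602: ✗
review_id=603: ✓ → 290
review_id=604: ✗
review_id=605: ✗
review_id=606: ✗
review_id=607: ✓ → 97
review_id=608: ✗
review_id=609: ✓ → 1871
review_id=610: ✓ → 97
review_id=611: ✓ → 1716
review_id=612: ✗
pt_avg = (290 + 97 + 1871 + 97 + 1716) / 5 = 814.2

814.2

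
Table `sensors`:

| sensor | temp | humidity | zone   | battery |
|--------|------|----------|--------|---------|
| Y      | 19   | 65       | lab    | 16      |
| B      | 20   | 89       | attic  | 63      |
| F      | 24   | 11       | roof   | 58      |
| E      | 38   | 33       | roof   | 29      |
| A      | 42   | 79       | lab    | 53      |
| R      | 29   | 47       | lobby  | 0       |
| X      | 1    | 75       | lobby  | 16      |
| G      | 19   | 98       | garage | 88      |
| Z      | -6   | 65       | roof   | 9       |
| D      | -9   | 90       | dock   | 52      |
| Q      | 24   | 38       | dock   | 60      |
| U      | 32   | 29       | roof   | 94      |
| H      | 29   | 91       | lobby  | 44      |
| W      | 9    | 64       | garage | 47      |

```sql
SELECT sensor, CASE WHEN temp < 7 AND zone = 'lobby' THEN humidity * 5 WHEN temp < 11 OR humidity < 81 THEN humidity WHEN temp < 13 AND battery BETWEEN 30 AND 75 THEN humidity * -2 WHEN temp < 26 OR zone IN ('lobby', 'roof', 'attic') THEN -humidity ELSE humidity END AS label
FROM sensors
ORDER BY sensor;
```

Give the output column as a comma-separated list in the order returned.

sensor=A: temp < 11 OR humidity < 81 → 79
sensor=B: temp < 26 OR zone IN ('lobby', 'roof', 'attic') → -89
sensor=D: temp < 11 OR humidity < 81 → 90
sensor=E: temp < 11 OR humidity < 81 → 33
sensor=F: temp < 11 OR humidity < 81 → 11
sensor=G: temp < 26 OR zone IN ('lobby', 'roof', 'attic') → -98
sensor=H: temp < 26 OR zone IN ('lobby', 'roof', 'attic') → -91
sensor=Q: temp < 11 OR humidity < 81 → 38
sensor=R: temp < 11 OR humidity < 81 → 47
sensor=U: temp < 11 OR humidity < 81 → 29
sensor=W: temp < 11 OR humidity < 81 → 64
sensor=X: temp < 7 AND zone = 'lobby' → 375
sensor=Y: temp < 11 OR humidity < 81 → 65
sensor=Z: temp < 11 OR humidity < 81 → 65

79, -89, 90, 33, 11, -98, -91, 38, 47, 29, 64, 375, 65, 65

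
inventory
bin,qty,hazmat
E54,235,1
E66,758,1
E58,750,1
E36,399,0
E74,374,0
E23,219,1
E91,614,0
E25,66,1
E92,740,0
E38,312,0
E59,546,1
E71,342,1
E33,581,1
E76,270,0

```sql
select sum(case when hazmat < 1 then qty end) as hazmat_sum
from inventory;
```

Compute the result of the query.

2709

bin=E54: ✗
bin=E66: ✗
bin=E58: ✗
bin=E36: ✓ → 399
bin=E74: ✓ → 374
bin=E23: ✗
bin=E91: ✓ → 614
bin=E25: ✗
bin=E92: ✓ → 740
bin=E38: ✓ → 312
bin=E59: ✗
bin=E71: ✗
bin=E33: ✗
bin=E76: ✓ → 270
hazmat_sum = 399 + 374 + 614 + 740 + 312 + 270 = 2709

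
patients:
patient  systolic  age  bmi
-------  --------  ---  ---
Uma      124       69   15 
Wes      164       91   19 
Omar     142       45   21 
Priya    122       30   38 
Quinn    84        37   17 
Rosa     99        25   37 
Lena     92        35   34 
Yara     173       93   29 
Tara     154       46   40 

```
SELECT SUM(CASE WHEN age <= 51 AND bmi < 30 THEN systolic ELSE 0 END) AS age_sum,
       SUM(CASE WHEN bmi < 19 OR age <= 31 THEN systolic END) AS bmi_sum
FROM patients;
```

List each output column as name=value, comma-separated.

age_sum=226, bmi_sum=429

[age_sum: age <= 51 AND bmi < 30]
patient=Uma: ✗
patient=Wes: ✗
patient=Omar: ✓ → 142
patient=Priya: ✗
patient=Quinn: ✓ → 84
patient=Rosa: ✗
patient=Lena: ✗
patient=Yara: ✗
patient=Tara: ✗
age_sum = 142 + 84 = 226
—
[bmi_sum: bmi < 19 OR age <= 31]
patient=Uma: ✓ → 124
patient=Wes: ✗
patient=Omar: ✗
patient=Priya: ✓ → 122
patient=Quinn: ✓ → 84
patient=Rosa: ✓ → 99
patient=Lena: ✗
patient=Yara: ✗
patient=Tara: ✗
bmi_sum = 124 + 122 + 84 + 99 = 429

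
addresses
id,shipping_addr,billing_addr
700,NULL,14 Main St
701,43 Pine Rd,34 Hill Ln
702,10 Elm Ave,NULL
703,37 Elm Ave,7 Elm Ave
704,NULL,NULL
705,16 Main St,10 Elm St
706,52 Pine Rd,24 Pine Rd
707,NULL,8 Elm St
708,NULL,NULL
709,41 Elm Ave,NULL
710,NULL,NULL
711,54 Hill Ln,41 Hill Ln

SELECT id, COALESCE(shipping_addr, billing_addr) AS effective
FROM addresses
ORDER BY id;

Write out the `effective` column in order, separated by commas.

id=700: shipping_addr=NULL, billing_addr=14 Main St → 14 Main St
id=701: shipping_addr=43 Pine Rd → 43 Pine Rd
id=702: shipping_addr=10 Elm Ave → 10 Elm Ave
id=703: shipping_addr=37 Elm Ave → 37 Elm Ave
id=704: shipping_addr=NULL, billing_addr=NULL (all NULL) → NULL
id=705: shipping_addr=16 Main St → 16 Main St
id=706: shipping_addr=52 Pine Rd → 52 Pine Rd
id=707: shipping_addr=NULL, billing_addr=8 Elm St → 8 Elm St
id=708: shipping_addr=NULL, billing_addr=NULL (all NULL) → NULL
id=709: shipping_addr=41 Elm Ave → 41 Elm Ave
id=710: shipping_addr=NULL, billing_addr=NULL (all NULL) → NULL
id=711: shipping_addr=54 Hill Ln → 54 Hill Ln

14 Main St, 43 Pine Rd, 10 Elm Ave, 37 Elm Ave, NULL, 16 Main St, 52 Pine Rd, 8 Elm St, NULL, 41 Elm Ave, NULL, 54 Hill Ln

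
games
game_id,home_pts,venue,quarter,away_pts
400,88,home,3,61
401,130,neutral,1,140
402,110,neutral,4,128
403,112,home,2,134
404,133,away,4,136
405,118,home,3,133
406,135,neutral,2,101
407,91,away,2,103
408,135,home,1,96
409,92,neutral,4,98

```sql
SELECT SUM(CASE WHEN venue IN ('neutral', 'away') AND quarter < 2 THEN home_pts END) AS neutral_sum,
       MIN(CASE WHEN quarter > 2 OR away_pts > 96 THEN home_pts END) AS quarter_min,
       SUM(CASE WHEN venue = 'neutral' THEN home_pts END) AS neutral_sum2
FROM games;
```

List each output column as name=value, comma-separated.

[neutral_sum: venue IN ('neutral', 'away') AND quarter < 2]
game_id=400: ✗
game_id=401: ✓ → 130
game_id=402: ✗
game_id=403: ✗
game_id=404: ✗
game_id=405: ✗
game_id=406: ✗
game_id=407: ✗
game_id=408: ✗
game_id=409: ✗
neutral_sum = 130
—
[quarter_min: quarter > 2 OR away_pts > 96]
game_id=400: ✓ → 88
game_id=401: ✓ → 130
game_id=402: ✓ → 110
game_id=403: ✓ → 112
game_id=404: ✓ → 133
game_id=405: ✓ → 118
game_id=406: ✓ → 135
game_id=407: ✓ → 91
game_id=408: ✗
game_id=409: ✓ → 92
quarter_min = MIN(88, 130, 110, 112, 133, 118, 135, 91, 92) = 88
—
[neutral_sum2: venue = 'neutral']
game_id=400: ✗
game_id=401: ✓ → 130
game_id=402: ✓ → 110
game_id=403: ✗
game_id=404: ✗
game_id=405: ✗
game_id=406: ✓ → 135
game_id=407: ✗
game_id=408: ✗
game_id=409: ✓ → 92
neutral_sum2 = 130 + 110 + 135 + 92 = 467

neutral_sum=130, quarter_min=88, neutral_sum2=467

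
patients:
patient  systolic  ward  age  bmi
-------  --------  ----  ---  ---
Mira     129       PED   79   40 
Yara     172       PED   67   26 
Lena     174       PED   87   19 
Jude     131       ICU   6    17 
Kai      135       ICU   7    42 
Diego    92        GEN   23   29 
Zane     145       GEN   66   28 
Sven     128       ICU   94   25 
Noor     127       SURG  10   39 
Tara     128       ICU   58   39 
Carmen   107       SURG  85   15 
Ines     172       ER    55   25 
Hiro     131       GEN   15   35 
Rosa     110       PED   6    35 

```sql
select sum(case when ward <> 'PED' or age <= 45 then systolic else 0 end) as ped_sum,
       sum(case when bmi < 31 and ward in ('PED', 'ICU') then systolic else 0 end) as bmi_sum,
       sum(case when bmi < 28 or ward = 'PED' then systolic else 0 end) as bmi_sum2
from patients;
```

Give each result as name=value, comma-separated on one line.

ped_sum=1406, bmi_sum=605, bmi_sum2=1123

[ped_sum: ward <> 'PED' or age <= 45]
patient=Mira: ✗
patient=Yara: ✗
patient=Lena: ✗
patient=Jude: ✓ → 131
patient=Kai: ✓ → 135
patient=Diego: ✓ → 92
patient=Zane: ✓ → 145
patient=Sven: ✓ → 128
patient=Noor: ✓ → 127
patient=Tara: ✓ → 128
patient=Carmen: ✓ → 107
patient=Ines: ✓ → 172
patient=Hiro: ✓ → 131
patient=Rosa: ✓ → 110
ped_sum = 131 + 135 + 92 + 145 + 128 + 127 + 128 + 107 + 172 + 131 + 110 = 1406
—
[bmi_sum: bmi < 31 and ward in ('PED', 'ICU')]
patient=Mira: ✗
patient=Yara: ✓ → 172
patient=Lena: ✓ → 174
patient=Jude: ✓ → 131
patient=Kai: ✗
patient=Diego: ✗
patient=Zane: ✗
patient=Sven: ✓ → 128
patient=Noor: ✗
patient=Tara: ✗
patient=Carmen: ✗
patient=Ines: ✗
patient=Hiro: ✗
patient=Rosa: ✗
bmi_sum = 172 + 174 + 131 + 128 = 605
—
[bmi_sum2: bmi < 28 or ward = 'PED']
patient=Mira: ✓ → 129
patient=Yara: ✓ → 172
patient=Lena: ✓ → 174
patient=Jude: ✓ → 131
patient=Kai: ✗
patient=Diego: ✗
patient=Zane: ✗
patient=Sven: ✓ → 128
patient=Noor: ✗
patient=Tara: ✗
patient=Carmen: ✓ → 107
patient=Ines: ✓ → 172
patient=Hiro: ✗
patient=Rosa: ✓ → 110
bmi_sum2 = 129 + 172 + 174 + 131 + 128 + 107 + 172 + 110 = 1123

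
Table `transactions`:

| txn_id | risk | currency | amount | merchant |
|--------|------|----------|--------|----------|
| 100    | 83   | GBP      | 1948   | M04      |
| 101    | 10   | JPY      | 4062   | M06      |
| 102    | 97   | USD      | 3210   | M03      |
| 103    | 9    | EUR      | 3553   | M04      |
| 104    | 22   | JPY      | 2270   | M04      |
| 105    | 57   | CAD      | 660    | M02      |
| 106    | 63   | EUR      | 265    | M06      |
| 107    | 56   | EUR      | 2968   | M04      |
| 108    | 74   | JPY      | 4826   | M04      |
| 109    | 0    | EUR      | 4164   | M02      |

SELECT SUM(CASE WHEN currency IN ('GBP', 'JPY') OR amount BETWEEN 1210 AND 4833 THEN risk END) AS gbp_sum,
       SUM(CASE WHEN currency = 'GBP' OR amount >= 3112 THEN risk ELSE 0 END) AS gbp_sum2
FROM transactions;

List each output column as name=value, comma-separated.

gbp_sum=351, gbp_sum2=273

[gbp_sum: currency IN ('GBP', 'JPY') OR amount BETWEEN 1210 AND 4833]
txn_id=100: ✓ → 83
txn_id=101: ✓ → 10
txn_id=102: ✓ → 97
txn_id=103: ✓ → 9
txn_id=104: ✓ → 22
txn_id=105: ✗
txn_id=106: ✗
txn_id=107: ✓ → 56
txn_id=108: ✓ → 74
txn_id=109: ✓ → 0
gbp_sum = 83 + 10 + 97 + 9 + 22 + 56 + 74 = 351
—
[gbp_sum2: currency = 'GBP' OR amount >= 3112]
txn_id=100: ✓ → 83
txn_id=101: ✓ → 10
txn_id=102: ✓ → 97
txn_id=103: ✓ → 9
txn_id=104: ✗
txn_id=105: ✗
txn_id=106: ✗
txn_id=107: ✗
txn_id=108: ✓ → 74
txn_id=109: ✓ → 0
gbp_sum2 = 83 + 10 + 97 + 9 + 74 = 273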